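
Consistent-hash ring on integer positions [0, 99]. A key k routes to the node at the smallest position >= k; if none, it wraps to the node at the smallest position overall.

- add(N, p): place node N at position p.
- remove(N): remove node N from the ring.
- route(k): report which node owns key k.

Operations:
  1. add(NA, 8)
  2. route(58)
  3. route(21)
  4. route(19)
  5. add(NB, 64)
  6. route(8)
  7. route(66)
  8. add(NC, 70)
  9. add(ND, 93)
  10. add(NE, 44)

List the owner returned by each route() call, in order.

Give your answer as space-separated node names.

Answer: NA NA NA NA NA

Derivation:
Op 1: add NA@8 -> ring=[8:NA]
Op 2: route key 58: none >= 58, wrap to smallest pos 8 -> NA
Op 3: route key 21: none >= 21, wrap to smallest pos 8 -> NA
Op 4: route key 19: none >= 19, wrap to smallest pos 8 -> NA
Op 5: add NB@64 -> ring=[8:NA,64:NB]
Op 6: route key 8: smallest pos >= 8 is 8 -> NA
Op 7: route key 66: none >= 66, wrap to smallest pos 8 -> NA
Op 8: add NC@70 -> ring=[8:NA,64:NB,70:NC]
Op 9: add ND@93 -> ring=[8:NA,64:NB,70:NC,93:ND]
Op 10: add NE@44 -> ring=[8:NA,44:NE,64:NB,70:NC,93:ND]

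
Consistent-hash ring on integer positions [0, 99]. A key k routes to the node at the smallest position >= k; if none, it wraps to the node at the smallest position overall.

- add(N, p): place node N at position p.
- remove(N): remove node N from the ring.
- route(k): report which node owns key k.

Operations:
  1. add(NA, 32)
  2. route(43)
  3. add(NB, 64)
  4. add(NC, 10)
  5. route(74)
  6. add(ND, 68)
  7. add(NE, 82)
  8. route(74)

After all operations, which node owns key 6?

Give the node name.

Answer: NC

Derivation:
Op 1: add NA@32 -> ring=[32:NA]
Op 2: route key 43: none >= 43, wrap to smallest pos 32 -> NA
Op 3: add NB@64 -> ring=[32:NA,64:NB]
Op 4: add NC@10 -> ring=[10:NC,32:NA,64:NB]
Op 5: route key 74: none >= 74, wrap to smallest pos 10 -> NC
Op 6: add ND@68 -> ring=[10:NC,32:NA,64:NB,68:ND]
Op 7: add NE@82 -> ring=[10:NC,32:NA,64:NB,68:ND,82:NE]
Op 8: route key 74: smallest pos >= 74 is 82 -> NE
Final route key 6: smallest pos >= 6 is 10 -> NC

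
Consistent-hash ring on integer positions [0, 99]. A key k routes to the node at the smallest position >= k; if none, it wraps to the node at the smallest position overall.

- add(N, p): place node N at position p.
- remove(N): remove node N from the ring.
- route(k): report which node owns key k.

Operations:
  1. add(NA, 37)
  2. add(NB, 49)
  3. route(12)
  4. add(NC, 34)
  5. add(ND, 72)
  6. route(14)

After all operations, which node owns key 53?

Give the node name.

Op 1: add NA@37 -> ring=[37:NA]
Op 2: add NB@49 -> ring=[37:NA,49:NB]
Op 3: route key 12: smallest pos >= 12 is 37 -> NA
Op 4: add NC@34 -> ring=[34:NC,37:NA,49:NB]
Op 5: add ND@72 -> ring=[34:NC,37:NA,49:NB,72:ND]
Op 6: route key 14: smallest pos >= 14 is 34 -> NC
Final route key 53: smallest pos >= 53 is 72 -> ND

Answer: ND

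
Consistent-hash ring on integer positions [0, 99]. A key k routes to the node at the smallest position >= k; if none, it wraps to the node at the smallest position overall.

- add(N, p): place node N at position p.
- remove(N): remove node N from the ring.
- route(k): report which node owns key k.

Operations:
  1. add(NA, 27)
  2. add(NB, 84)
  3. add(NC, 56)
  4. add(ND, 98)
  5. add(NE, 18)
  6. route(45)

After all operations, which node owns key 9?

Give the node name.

Op 1: add NA@27 -> ring=[27:NA]
Op 2: add NB@84 -> ring=[27:NA,84:NB]
Op 3: add NC@56 -> ring=[27:NA,56:NC,84:NB]
Op 4: add ND@98 -> ring=[27:NA,56:NC,84:NB,98:ND]
Op 5: add NE@18 -> ring=[18:NE,27:NA,56:NC,84:NB,98:ND]
Op 6: route key 45: smallest pos >= 45 is 56 -> NC
Final route key 9: smallest pos >= 9 is 18 -> NE

Answer: NE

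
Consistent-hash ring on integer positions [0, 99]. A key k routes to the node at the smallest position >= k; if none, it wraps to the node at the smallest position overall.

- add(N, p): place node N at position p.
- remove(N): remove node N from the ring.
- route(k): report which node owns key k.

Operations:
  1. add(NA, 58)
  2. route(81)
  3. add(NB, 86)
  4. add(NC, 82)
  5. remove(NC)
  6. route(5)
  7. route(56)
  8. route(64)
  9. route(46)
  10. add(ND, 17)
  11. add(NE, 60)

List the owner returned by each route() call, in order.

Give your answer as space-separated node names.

Op 1: add NA@58 -> ring=[58:NA]
Op 2: route key 81: none >= 81, wrap to smallest pos 58 -> NA
Op 3: add NB@86 -> ring=[58:NA,86:NB]
Op 4: add NC@82 -> ring=[58:NA,82:NC,86:NB]
Op 5: remove NC -> ring=[58:NA,86:NB]
Op 6: route key 5: smallest pos >= 5 is 58 -> NA
Op 7: route key 56: smallest pos >= 56 is 58 -> NA
Op 8: route key 64: smallest pos >= 64 is 86 -> NB
Op 9: route key 46: smallest pos >= 46 is 58 -> NA
Op 10: add ND@17 -> ring=[17:ND,58:NA,86:NB]
Op 11: add NE@60 -> ring=[17:ND,58:NA,60:NE,86:NB]

Answer: NA NA NA NB NA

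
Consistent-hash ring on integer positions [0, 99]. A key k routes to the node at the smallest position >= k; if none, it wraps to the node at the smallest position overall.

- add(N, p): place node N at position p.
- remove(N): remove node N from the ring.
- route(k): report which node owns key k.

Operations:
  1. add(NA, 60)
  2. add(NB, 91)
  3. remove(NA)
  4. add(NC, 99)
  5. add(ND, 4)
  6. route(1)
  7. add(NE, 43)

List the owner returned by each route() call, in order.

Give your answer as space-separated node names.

Op 1: add NA@60 -> ring=[60:NA]
Op 2: add NB@91 -> ring=[60:NA,91:NB]
Op 3: remove NA -> ring=[91:NB]
Op 4: add NC@99 -> ring=[91:NB,99:NC]
Op 5: add ND@4 -> ring=[4:ND,91:NB,99:NC]
Op 6: route key 1: smallest pos >= 1 is 4 -> ND
Op 7: add NE@43 -> ring=[4:ND,43:NE,91:NB,99:NC]

Answer: ND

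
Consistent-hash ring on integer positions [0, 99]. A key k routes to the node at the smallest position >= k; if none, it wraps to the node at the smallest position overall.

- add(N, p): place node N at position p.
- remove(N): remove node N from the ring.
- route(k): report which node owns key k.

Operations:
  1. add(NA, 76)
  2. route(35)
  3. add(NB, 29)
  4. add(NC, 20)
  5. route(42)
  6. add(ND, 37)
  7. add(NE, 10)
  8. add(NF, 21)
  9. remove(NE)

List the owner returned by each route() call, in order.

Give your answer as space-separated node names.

Answer: NA NA

Derivation:
Op 1: add NA@76 -> ring=[76:NA]
Op 2: route key 35: smallest pos >= 35 is 76 -> NA
Op 3: add NB@29 -> ring=[29:NB,76:NA]
Op 4: add NC@20 -> ring=[20:NC,29:NB,76:NA]
Op 5: route key 42: smallest pos >= 42 is 76 -> NA
Op 6: add ND@37 -> ring=[20:NC,29:NB,37:ND,76:NA]
Op 7: add NE@10 -> ring=[10:NE,20:NC,29:NB,37:ND,76:NA]
Op 8: add NF@21 -> ring=[10:NE,20:NC,21:NF,29:NB,37:ND,76:NA]
Op 9: remove NE -> ring=[20:NC,21:NF,29:NB,37:ND,76:NA]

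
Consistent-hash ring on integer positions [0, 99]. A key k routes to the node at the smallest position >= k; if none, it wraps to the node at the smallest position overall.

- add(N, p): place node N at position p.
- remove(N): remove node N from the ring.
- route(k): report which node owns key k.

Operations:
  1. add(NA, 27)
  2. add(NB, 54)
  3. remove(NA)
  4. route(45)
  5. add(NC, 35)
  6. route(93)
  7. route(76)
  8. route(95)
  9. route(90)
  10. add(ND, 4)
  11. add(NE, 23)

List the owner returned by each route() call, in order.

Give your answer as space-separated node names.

Answer: NB NC NC NC NC

Derivation:
Op 1: add NA@27 -> ring=[27:NA]
Op 2: add NB@54 -> ring=[27:NA,54:NB]
Op 3: remove NA -> ring=[54:NB]
Op 4: route key 45: smallest pos >= 45 is 54 -> NB
Op 5: add NC@35 -> ring=[35:NC,54:NB]
Op 6: route key 93: none >= 93, wrap to smallest pos 35 -> NC
Op 7: route key 76: none >= 76, wrap to smallest pos 35 -> NC
Op 8: route key 95: none >= 95, wrap to smallest pos 35 -> NC
Op 9: route key 90: none >= 90, wrap to smallest pos 35 -> NC
Op 10: add ND@4 -> ring=[4:ND,35:NC,54:NB]
Op 11: add NE@23 -> ring=[4:ND,23:NE,35:NC,54:NB]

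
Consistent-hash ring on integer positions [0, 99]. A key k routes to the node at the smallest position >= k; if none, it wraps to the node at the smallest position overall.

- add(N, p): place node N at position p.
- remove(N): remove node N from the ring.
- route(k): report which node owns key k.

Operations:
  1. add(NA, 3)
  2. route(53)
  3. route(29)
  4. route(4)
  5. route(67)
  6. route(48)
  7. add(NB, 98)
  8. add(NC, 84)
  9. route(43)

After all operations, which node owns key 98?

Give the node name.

Op 1: add NA@3 -> ring=[3:NA]
Op 2: route key 53: none >= 53, wrap to smallest pos 3 -> NA
Op 3: route key 29: none >= 29, wrap to smallest pos 3 -> NA
Op 4: route key 4: none >= 4, wrap to smallest pos 3 -> NA
Op 5: route key 67: none >= 67, wrap to smallest pos 3 -> NA
Op 6: route key 48: none >= 48, wrap to smallest pos 3 -> NA
Op 7: add NB@98 -> ring=[3:NA,98:NB]
Op 8: add NC@84 -> ring=[3:NA,84:NC,98:NB]
Op 9: route key 43: smallest pos >= 43 is 84 -> NC
Final route key 98: smallest pos >= 98 is 98 -> NB

Answer: NB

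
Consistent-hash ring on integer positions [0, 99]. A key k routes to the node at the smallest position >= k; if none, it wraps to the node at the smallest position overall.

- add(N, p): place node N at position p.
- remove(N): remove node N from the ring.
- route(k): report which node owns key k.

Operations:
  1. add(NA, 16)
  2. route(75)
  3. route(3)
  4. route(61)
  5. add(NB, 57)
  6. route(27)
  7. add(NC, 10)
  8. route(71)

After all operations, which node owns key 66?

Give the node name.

Answer: NC

Derivation:
Op 1: add NA@16 -> ring=[16:NA]
Op 2: route key 75: none >= 75, wrap to smallest pos 16 -> NA
Op 3: route key 3: smallest pos >= 3 is 16 -> NA
Op 4: route key 61: none >= 61, wrap to smallest pos 16 -> NA
Op 5: add NB@57 -> ring=[16:NA,57:NB]
Op 6: route key 27: smallest pos >= 27 is 57 -> NB
Op 7: add NC@10 -> ring=[10:NC,16:NA,57:NB]
Op 8: route key 71: none >= 71, wrap to smallest pos 10 -> NC
Final route key 66: none >= 66, wrap to smallest pos 10 -> NC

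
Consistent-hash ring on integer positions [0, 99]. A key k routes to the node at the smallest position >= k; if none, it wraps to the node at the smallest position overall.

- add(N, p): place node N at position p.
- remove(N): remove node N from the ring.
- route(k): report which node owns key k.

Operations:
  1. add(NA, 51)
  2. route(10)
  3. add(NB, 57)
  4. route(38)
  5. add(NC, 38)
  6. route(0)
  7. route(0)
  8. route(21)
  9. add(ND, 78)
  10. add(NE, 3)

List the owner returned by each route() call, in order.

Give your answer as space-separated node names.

Answer: NA NA NC NC NC

Derivation:
Op 1: add NA@51 -> ring=[51:NA]
Op 2: route key 10: smallest pos >= 10 is 51 -> NA
Op 3: add NB@57 -> ring=[51:NA,57:NB]
Op 4: route key 38: smallest pos >= 38 is 51 -> NA
Op 5: add NC@38 -> ring=[38:NC,51:NA,57:NB]
Op 6: route key 0: smallest pos >= 0 is 38 -> NC
Op 7: route key 0: smallest pos >= 0 is 38 -> NC
Op 8: route key 21: smallest pos >= 21 is 38 -> NC
Op 9: add ND@78 -> ring=[38:NC,51:NA,57:NB,78:ND]
Op 10: add NE@3 -> ring=[3:NE,38:NC,51:NA,57:NB,78:ND]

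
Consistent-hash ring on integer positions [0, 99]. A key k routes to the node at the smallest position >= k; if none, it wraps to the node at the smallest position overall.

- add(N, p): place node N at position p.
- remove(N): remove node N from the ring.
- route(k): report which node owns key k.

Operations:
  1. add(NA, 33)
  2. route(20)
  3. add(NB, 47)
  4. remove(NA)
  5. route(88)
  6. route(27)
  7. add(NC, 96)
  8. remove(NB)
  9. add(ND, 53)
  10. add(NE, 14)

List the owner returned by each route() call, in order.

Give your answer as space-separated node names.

Op 1: add NA@33 -> ring=[33:NA]
Op 2: route key 20: smallest pos >= 20 is 33 -> NA
Op 3: add NB@47 -> ring=[33:NA,47:NB]
Op 4: remove NA -> ring=[47:NB]
Op 5: route key 88: none >= 88, wrap to smallest pos 47 -> NB
Op 6: route key 27: smallest pos >= 27 is 47 -> NB
Op 7: add NC@96 -> ring=[47:NB,96:NC]
Op 8: remove NB -> ring=[96:NC]
Op 9: add ND@53 -> ring=[53:ND,96:NC]
Op 10: add NE@14 -> ring=[14:NE,53:ND,96:NC]

Answer: NA NB NB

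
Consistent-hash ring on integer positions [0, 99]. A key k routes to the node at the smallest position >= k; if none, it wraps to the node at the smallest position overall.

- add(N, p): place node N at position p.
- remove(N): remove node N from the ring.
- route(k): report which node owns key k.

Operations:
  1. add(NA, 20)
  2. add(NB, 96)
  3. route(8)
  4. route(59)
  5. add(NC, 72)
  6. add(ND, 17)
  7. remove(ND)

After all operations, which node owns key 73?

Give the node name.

Op 1: add NA@20 -> ring=[20:NA]
Op 2: add NB@96 -> ring=[20:NA,96:NB]
Op 3: route key 8: smallest pos >= 8 is 20 -> NA
Op 4: route key 59: smallest pos >= 59 is 96 -> NB
Op 5: add NC@72 -> ring=[20:NA,72:NC,96:NB]
Op 6: add ND@17 -> ring=[17:ND,20:NA,72:NC,96:NB]
Op 7: remove ND -> ring=[20:NA,72:NC,96:NB]
Final route key 73: smallest pos >= 73 is 96 -> NB

Answer: NB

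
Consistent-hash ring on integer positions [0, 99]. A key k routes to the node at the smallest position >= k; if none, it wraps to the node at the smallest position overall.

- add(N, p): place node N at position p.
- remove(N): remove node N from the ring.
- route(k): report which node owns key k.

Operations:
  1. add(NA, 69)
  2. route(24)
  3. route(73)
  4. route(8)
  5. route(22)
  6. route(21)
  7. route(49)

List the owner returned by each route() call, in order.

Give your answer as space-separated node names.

Answer: NA NA NA NA NA NA

Derivation:
Op 1: add NA@69 -> ring=[69:NA]
Op 2: route key 24: smallest pos >= 24 is 69 -> NA
Op 3: route key 73: none >= 73, wrap to smallest pos 69 -> NA
Op 4: route key 8: smallest pos >= 8 is 69 -> NA
Op 5: route key 22: smallest pos >= 22 is 69 -> NA
Op 6: route key 21: smallest pos >= 21 is 69 -> NA
Op 7: route key 49: smallest pos >= 49 is 69 -> NA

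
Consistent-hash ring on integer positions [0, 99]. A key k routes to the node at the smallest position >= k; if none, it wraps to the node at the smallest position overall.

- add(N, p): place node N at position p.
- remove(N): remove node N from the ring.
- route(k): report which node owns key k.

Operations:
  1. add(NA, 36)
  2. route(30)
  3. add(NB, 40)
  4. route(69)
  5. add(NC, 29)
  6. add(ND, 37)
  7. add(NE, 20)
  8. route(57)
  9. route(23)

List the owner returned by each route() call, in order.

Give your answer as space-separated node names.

Op 1: add NA@36 -> ring=[36:NA]
Op 2: route key 30: smallest pos >= 30 is 36 -> NA
Op 3: add NB@40 -> ring=[36:NA,40:NB]
Op 4: route key 69: none >= 69, wrap to smallest pos 36 -> NA
Op 5: add NC@29 -> ring=[29:NC,36:NA,40:NB]
Op 6: add ND@37 -> ring=[29:NC,36:NA,37:ND,40:NB]
Op 7: add NE@20 -> ring=[20:NE,29:NC,36:NA,37:ND,40:NB]
Op 8: route key 57: none >= 57, wrap to smallest pos 20 -> NE
Op 9: route key 23: smallest pos >= 23 is 29 -> NC

Answer: NA NA NE NC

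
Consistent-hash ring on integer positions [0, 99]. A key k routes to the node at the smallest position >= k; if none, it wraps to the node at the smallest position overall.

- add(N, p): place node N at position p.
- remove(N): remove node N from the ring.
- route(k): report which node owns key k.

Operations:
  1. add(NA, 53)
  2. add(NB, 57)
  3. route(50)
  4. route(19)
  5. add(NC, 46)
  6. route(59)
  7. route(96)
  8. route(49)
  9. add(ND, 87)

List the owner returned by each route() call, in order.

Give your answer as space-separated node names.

Answer: NA NA NC NC NA

Derivation:
Op 1: add NA@53 -> ring=[53:NA]
Op 2: add NB@57 -> ring=[53:NA,57:NB]
Op 3: route key 50: smallest pos >= 50 is 53 -> NA
Op 4: route key 19: smallest pos >= 19 is 53 -> NA
Op 5: add NC@46 -> ring=[46:NC,53:NA,57:NB]
Op 6: route key 59: none >= 59, wrap to smallest pos 46 -> NC
Op 7: route key 96: none >= 96, wrap to smallest pos 46 -> NC
Op 8: route key 49: smallest pos >= 49 is 53 -> NA
Op 9: add ND@87 -> ring=[46:NC,53:NA,57:NB,87:ND]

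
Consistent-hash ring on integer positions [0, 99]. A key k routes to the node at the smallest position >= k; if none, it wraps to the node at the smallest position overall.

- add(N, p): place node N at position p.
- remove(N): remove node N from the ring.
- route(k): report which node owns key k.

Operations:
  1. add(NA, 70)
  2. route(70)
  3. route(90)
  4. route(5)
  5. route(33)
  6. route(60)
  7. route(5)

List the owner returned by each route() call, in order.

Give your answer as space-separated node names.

Op 1: add NA@70 -> ring=[70:NA]
Op 2: route key 70: smallest pos >= 70 is 70 -> NA
Op 3: route key 90: none >= 90, wrap to smallest pos 70 -> NA
Op 4: route key 5: smallest pos >= 5 is 70 -> NA
Op 5: route key 33: smallest pos >= 33 is 70 -> NA
Op 6: route key 60: smallest pos >= 60 is 70 -> NA
Op 7: route key 5: smallest pos >= 5 is 70 -> NA

Answer: NA NA NA NA NA NA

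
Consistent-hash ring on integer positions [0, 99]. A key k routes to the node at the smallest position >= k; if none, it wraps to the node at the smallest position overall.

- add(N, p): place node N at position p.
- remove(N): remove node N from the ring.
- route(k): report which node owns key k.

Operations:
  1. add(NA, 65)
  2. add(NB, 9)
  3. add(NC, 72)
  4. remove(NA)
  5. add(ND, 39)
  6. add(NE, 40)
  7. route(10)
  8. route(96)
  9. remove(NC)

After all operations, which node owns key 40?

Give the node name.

Op 1: add NA@65 -> ring=[65:NA]
Op 2: add NB@9 -> ring=[9:NB,65:NA]
Op 3: add NC@72 -> ring=[9:NB,65:NA,72:NC]
Op 4: remove NA -> ring=[9:NB,72:NC]
Op 5: add ND@39 -> ring=[9:NB,39:ND,72:NC]
Op 6: add NE@40 -> ring=[9:NB,39:ND,40:NE,72:NC]
Op 7: route key 10: smallest pos >= 10 is 39 -> ND
Op 8: route key 96: none >= 96, wrap to smallest pos 9 -> NB
Op 9: remove NC -> ring=[9:NB,39:ND,40:NE]
Final route key 40: smallest pos >= 40 is 40 -> NE

Answer: NE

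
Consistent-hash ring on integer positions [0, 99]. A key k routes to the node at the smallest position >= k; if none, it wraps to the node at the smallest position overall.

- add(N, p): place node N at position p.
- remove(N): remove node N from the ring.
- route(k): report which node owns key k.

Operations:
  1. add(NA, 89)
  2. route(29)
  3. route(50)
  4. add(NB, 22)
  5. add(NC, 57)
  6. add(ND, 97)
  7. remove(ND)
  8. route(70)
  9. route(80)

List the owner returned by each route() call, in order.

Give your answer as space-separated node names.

Op 1: add NA@89 -> ring=[89:NA]
Op 2: route key 29: smallest pos >= 29 is 89 -> NA
Op 3: route key 50: smallest pos >= 50 is 89 -> NA
Op 4: add NB@22 -> ring=[22:NB,89:NA]
Op 5: add NC@57 -> ring=[22:NB,57:NC,89:NA]
Op 6: add ND@97 -> ring=[22:NB,57:NC,89:NA,97:ND]
Op 7: remove ND -> ring=[22:NB,57:NC,89:NA]
Op 8: route key 70: smallest pos >= 70 is 89 -> NA
Op 9: route key 80: smallest pos >= 80 is 89 -> NA

Answer: NA NA NA NA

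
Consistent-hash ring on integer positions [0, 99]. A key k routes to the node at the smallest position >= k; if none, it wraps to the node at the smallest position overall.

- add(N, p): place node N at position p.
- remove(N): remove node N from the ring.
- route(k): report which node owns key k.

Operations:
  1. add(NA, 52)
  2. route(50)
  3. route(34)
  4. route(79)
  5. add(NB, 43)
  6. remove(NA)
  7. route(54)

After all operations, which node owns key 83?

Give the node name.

Answer: NB

Derivation:
Op 1: add NA@52 -> ring=[52:NA]
Op 2: route key 50: smallest pos >= 50 is 52 -> NA
Op 3: route key 34: smallest pos >= 34 is 52 -> NA
Op 4: route key 79: none >= 79, wrap to smallest pos 52 -> NA
Op 5: add NB@43 -> ring=[43:NB,52:NA]
Op 6: remove NA -> ring=[43:NB]
Op 7: route key 54: none >= 54, wrap to smallest pos 43 -> NB
Final route key 83: none >= 83, wrap to smallest pos 43 -> NB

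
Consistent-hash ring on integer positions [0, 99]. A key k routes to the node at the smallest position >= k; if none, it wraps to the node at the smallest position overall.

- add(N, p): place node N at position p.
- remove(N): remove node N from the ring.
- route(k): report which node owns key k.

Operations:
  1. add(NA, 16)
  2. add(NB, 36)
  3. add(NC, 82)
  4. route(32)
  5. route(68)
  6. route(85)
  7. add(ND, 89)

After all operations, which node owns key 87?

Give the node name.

Op 1: add NA@16 -> ring=[16:NA]
Op 2: add NB@36 -> ring=[16:NA,36:NB]
Op 3: add NC@82 -> ring=[16:NA,36:NB,82:NC]
Op 4: route key 32: smallest pos >= 32 is 36 -> NB
Op 5: route key 68: smallest pos >= 68 is 82 -> NC
Op 6: route key 85: none >= 85, wrap to smallest pos 16 -> NA
Op 7: add ND@89 -> ring=[16:NA,36:NB,82:NC,89:ND]
Final route key 87: smallest pos >= 87 is 89 -> ND

Answer: ND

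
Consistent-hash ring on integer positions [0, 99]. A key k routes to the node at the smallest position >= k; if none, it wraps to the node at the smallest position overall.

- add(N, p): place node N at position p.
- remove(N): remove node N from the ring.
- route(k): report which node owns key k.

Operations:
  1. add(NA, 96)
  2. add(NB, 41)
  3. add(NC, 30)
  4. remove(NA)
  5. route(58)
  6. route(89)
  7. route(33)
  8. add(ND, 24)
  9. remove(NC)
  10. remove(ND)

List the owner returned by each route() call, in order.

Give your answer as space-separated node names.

Answer: NC NC NB

Derivation:
Op 1: add NA@96 -> ring=[96:NA]
Op 2: add NB@41 -> ring=[41:NB,96:NA]
Op 3: add NC@30 -> ring=[30:NC,41:NB,96:NA]
Op 4: remove NA -> ring=[30:NC,41:NB]
Op 5: route key 58: none >= 58, wrap to smallest pos 30 -> NC
Op 6: route key 89: none >= 89, wrap to smallest pos 30 -> NC
Op 7: route key 33: smallest pos >= 33 is 41 -> NB
Op 8: add ND@24 -> ring=[24:ND,30:NC,41:NB]
Op 9: remove NC -> ring=[24:ND,41:NB]
Op 10: remove ND -> ring=[41:NB]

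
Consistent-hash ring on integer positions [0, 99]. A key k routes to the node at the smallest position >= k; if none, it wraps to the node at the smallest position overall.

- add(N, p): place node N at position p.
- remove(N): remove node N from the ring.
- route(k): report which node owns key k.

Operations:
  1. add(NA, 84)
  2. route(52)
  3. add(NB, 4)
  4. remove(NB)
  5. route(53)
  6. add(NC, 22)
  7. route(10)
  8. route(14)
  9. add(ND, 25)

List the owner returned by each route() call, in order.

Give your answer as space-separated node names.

Answer: NA NA NC NC

Derivation:
Op 1: add NA@84 -> ring=[84:NA]
Op 2: route key 52: smallest pos >= 52 is 84 -> NA
Op 3: add NB@4 -> ring=[4:NB,84:NA]
Op 4: remove NB -> ring=[84:NA]
Op 5: route key 53: smallest pos >= 53 is 84 -> NA
Op 6: add NC@22 -> ring=[22:NC,84:NA]
Op 7: route key 10: smallest pos >= 10 is 22 -> NC
Op 8: route key 14: smallest pos >= 14 is 22 -> NC
Op 9: add ND@25 -> ring=[22:NC,25:ND,84:NA]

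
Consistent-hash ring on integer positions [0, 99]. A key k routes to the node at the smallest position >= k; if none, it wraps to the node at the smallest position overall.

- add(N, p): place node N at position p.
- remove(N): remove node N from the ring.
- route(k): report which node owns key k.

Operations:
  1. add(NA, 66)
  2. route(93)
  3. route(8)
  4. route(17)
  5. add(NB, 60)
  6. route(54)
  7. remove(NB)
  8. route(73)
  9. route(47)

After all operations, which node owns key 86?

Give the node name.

Op 1: add NA@66 -> ring=[66:NA]
Op 2: route key 93: none >= 93, wrap to smallest pos 66 -> NA
Op 3: route key 8: smallest pos >= 8 is 66 -> NA
Op 4: route key 17: smallest pos >= 17 is 66 -> NA
Op 5: add NB@60 -> ring=[60:NB,66:NA]
Op 6: route key 54: smallest pos >= 54 is 60 -> NB
Op 7: remove NB -> ring=[66:NA]
Op 8: route key 73: none >= 73, wrap to smallest pos 66 -> NA
Op 9: route key 47: smallest pos >= 47 is 66 -> NA
Final route key 86: none >= 86, wrap to smallest pos 66 -> NA

Answer: NA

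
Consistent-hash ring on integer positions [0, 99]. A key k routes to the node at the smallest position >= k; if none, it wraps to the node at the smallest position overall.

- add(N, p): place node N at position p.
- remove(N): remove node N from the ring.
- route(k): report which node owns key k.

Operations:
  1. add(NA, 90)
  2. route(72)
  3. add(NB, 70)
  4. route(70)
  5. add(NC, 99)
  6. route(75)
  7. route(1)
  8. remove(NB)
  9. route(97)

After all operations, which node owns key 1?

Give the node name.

Op 1: add NA@90 -> ring=[90:NA]
Op 2: route key 72: smallest pos >= 72 is 90 -> NA
Op 3: add NB@70 -> ring=[70:NB,90:NA]
Op 4: route key 70: smallest pos >= 70 is 70 -> NB
Op 5: add NC@99 -> ring=[70:NB,90:NA,99:NC]
Op 6: route key 75: smallest pos >= 75 is 90 -> NA
Op 7: route key 1: smallest pos >= 1 is 70 -> NB
Op 8: remove NB -> ring=[90:NA,99:NC]
Op 9: route key 97: smallest pos >= 97 is 99 -> NC
Final route key 1: smallest pos >= 1 is 90 -> NA

Answer: NA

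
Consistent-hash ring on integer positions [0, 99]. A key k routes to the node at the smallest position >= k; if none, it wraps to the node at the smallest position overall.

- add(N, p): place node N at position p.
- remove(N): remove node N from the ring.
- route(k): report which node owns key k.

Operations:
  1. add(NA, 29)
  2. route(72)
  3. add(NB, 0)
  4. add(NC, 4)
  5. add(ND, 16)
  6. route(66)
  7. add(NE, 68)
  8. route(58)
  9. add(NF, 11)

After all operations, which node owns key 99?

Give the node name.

Answer: NB

Derivation:
Op 1: add NA@29 -> ring=[29:NA]
Op 2: route key 72: none >= 72, wrap to smallest pos 29 -> NA
Op 3: add NB@0 -> ring=[0:NB,29:NA]
Op 4: add NC@4 -> ring=[0:NB,4:NC,29:NA]
Op 5: add ND@16 -> ring=[0:NB,4:NC,16:ND,29:NA]
Op 6: route key 66: none >= 66, wrap to smallest pos 0 -> NB
Op 7: add NE@68 -> ring=[0:NB,4:NC,16:ND,29:NA,68:NE]
Op 8: route key 58: smallest pos >= 58 is 68 -> NE
Op 9: add NF@11 -> ring=[0:NB,4:NC,11:NF,16:ND,29:NA,68:NE]
Final route key 99: none >= 99, wrap to smallest pos 0 -> NB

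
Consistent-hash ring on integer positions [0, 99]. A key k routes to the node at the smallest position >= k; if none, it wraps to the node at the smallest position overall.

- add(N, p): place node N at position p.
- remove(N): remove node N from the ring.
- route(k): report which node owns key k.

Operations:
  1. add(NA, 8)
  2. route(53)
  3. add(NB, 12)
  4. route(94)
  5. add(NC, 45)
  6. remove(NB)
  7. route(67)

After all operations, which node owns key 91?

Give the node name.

Answer: NA

Derivation:
Op 1: add NA@8 -> ring=[8:NA]
Op 2: route key 53: none >= 53, wrap to smallest pos 8 -> NA
Op 3: add NB@12 -> ring=[8:NA,12:NB]
Op 4: route key 94: none >= 94, wrap to smallest pos 8 -> NA
Op 5: add NC@45 -> ring=[8:NA,12:NB,45:NC]
Op 6: remove NB -> ring=[8:NA,45:NC]
Op 7: route key 67: none >= 67, wrap to smallest pos 8 -> NA
Final route key 91: none >= 91, wrap to smallest pos 8 -> NA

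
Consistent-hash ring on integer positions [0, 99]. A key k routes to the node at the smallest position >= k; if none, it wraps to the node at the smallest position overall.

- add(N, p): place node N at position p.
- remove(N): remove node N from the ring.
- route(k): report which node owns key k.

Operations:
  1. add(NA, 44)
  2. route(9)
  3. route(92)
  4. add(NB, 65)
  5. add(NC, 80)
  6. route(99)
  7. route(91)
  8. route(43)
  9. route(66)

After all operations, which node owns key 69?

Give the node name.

Answer: NC

Derivation:
Op 1: add NA@44 -> ring=[44:NA]
Op 2: route key 9: smallest pos >= 9 is 44 -> NA
Op 3: route key 92: none >= 92, wrap to smallest pos 44 -> NA
Op 4: add NB@65 -> ring=[44:NA,65:NB]
Op 5: add NC@80 -> ring=[44:NA,65:NB,80:NC]
Op 6: route key 99: none >= 99, wrap to smallest pos 44 -> NA
Op 7: route key 91: none >= 91, wrap to smallest pos 44 -> NA
Op 8: route key 43: smallest pos >= 43 is 44 -> NA
Op 9: route key 66: smallest pos >= 66 is 80 -> NC
Final route key 69: smallest pos >= 69 is 80 -> NC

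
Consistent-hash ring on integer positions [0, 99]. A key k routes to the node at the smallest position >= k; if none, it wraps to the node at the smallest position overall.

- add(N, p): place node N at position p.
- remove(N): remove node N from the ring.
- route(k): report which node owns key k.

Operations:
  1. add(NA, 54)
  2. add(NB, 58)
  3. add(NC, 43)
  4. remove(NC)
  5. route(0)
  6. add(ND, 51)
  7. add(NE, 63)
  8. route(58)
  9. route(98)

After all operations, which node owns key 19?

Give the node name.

Op 1: add NA@54 -> ring=[54:NA]
Op 2: add NB@58 -> ring=[54:NA,58:NB]
Op 3: add NC@43 -> ring=[43:NC,54:NA,58:NB]
Op 4: remove NC -> ring=[54:NA,58:NB]
Op 5: route key 0: smallest pos >= 0 is 54 -> NA
Op 6: add ND@51 -> ring=[51:ND,54:NA,58:NB]
Op 7: add NE@63 -> ring=[51:ND,54:NA,58:NB,63:NE]
Op 8: route key 58: smallest pos >= 58 is 58 -> NB
Op 9: route key 98: none >= 98, wrap to smallest pos 51 -> ND
Final route key 19: smallest pos >= 19 is 51 -> ND

Answer: ND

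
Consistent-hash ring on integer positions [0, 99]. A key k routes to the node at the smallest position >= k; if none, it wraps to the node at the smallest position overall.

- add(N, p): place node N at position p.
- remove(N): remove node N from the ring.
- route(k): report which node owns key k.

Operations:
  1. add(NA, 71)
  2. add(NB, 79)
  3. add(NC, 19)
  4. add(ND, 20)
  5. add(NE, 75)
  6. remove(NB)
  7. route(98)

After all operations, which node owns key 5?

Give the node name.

Answer: NC

Derivation:
Op 1: add NA@71 -> ring=[71:NA]
Op 2: add NB@79 -> ring=[71:NA,79:NB]
Op 3: add NC@19 -> ring=[19:NC,71:NA,79:NB]
Op 4: add ND@20 -> ring=[19:NC,20:ND,71:NA,79:NB]
Op 5: add NE@75 -> ring=[19:NC,20:ND,71:NA,75:NE,79:NB]
Op 6: remove NB -> ring=[19:NC,20:ND,71:NA,75:NE]
Op 7: route key 98: none >= 98, wrap to smallest pos 19 -> NC
Final route key 5: smallest pos >= 5 is 19 -> NC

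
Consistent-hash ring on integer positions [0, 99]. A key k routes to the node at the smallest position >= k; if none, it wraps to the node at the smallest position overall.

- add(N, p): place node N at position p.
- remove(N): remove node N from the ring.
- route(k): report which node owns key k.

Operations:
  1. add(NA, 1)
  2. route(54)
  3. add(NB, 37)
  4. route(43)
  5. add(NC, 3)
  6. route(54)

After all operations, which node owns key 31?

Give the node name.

Answer: NB

Derivation:
Op 1: add NA@1 -> ring=[1:NA]
Op 2: route key 54: none >= 54, wrap to smallest pos 1 -> NA
Op 3: add NB@37 -> ring=[1:NA,37:NB]
Op 4: route key 43: none >= 43, wrap to smallest pos 1 -> NA
Op 5: add NC@3 -> ring=[1:NA,3:NC,37:NB]
Op 6: route key 54: none >= 54, wrap to smallest pos 1 -> NA
Final route key 31: smallest pos >= 31 is 37 -> NB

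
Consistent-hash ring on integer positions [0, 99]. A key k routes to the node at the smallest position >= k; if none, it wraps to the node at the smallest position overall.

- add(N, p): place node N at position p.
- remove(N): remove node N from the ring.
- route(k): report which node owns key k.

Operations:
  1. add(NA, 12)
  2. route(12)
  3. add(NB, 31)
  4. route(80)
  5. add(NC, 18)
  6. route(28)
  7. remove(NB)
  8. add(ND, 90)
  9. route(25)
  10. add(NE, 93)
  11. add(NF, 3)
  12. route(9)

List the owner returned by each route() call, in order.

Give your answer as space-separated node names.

Answer: NA NA NB ND NA

Derivation:
Op 1: add NA@12 -> ring=[12:NA]
Op 2: route key 12: smallest pos >= 12 is 12 -> NA
Op 3: add NB@31 -> ring=[12:NA,31:NB]
Op 4: route key 80: none >= 80, wrap to smallest pos 12 -> NA
Op 5: add NC@18 -> ring=[12:NA,18:NC,31:NB]
Op 6: route key 28: smallest pos >= 28 is 31 -> NB
Op 7: remove NB -> ring=[12:NA,18:NC]
Op 8: add ND@90 -> ring=[12:NA,18:NC,90:ND]
Op 9: route key 25: smallest pos >= 25 is 90 -> ND
Op 10: add NE@93 -> ring=[12:NA,18:NC,90:ND,93:NE]
Op 11: add NF@3 -> ring=[3:NF,12:NA,18:NC,90:ND,93:NE]
Op 12: route key 9: smallest pos >= 9 is 12 -> NA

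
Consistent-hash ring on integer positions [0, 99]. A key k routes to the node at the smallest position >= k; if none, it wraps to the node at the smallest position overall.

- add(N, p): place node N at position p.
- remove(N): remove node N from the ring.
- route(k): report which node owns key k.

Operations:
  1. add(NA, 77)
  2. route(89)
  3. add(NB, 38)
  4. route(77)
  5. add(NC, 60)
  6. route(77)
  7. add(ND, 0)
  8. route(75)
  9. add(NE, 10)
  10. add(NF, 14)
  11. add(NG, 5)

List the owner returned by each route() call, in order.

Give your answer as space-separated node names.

Op 1: add NA@77 -> ring=[77:NA]
Op 2: route key 89: none >= 89, wrap to smallest pos 77 -> NA
Op 3: add NB@38 -> ring=[38:NB,77:NA]
Op 4: route key 77: smallest pos >= 77 is 77 -> NA
Op 5: add NC@60 -> ring=[38:NB,60:NC,77:NA]
Op 6: route key 77: smallest pos >= 77 is 77 -> NA
Op 7: add ND@0 -> ring=[0:ND,38:NB,60:NC,77:NA]
Op 8: route key 75: smallest pos >= 75 is 77 -> NA
Op 9: add NE@10 -> ring=[0:ND,10:NE,38:NB,60:NC,77:NA]
Op 10: add NF@14 -> ring=[0:ND,10:NE,14:NF,38:NB,60:NC,77:NA]
Op 11: add NG@5 -> ring=[0:ND,5:NG,10:NE,14:NF,38:NB,60:NC,77:NA]

Answer: NA NA NA NA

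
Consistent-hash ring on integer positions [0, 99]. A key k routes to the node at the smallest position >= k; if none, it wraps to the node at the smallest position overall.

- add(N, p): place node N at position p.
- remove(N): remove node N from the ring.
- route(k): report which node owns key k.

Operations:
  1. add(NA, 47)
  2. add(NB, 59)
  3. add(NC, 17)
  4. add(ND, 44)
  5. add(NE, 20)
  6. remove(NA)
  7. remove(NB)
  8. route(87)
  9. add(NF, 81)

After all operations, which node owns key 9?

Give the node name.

Op 1: add NA@47 -> ring=[47:NA]
Op 2: add NB@59 -> ring=[47:NA,59:NB]
Op 3: add NC@17 -> ring=[17:NC,47:NA,59:NB]
Op 4: add ND@44 -> ring=[17:NC,44:ND,47:NA,59:NB]
Op 5: add NE@20 -> ring=[17:NC,20:NE,44:ND,47:NA,59:NB]
Op 6: remove NA -> ring=[17:NC,20:NE,44:ND,59:NB]
Op 7: remove NB -> ring=[17:NC,20:NE,44:ND]
Op 8: route key 87: none >= 87, wrap to smallest pos 17 -> NC
Op 9: add NF@81 -> ring=[17:NC,20:NE,44:ND,81:NF]
Final route key 9: smallest pos >= 9 is 17 -> NC

Answer: NC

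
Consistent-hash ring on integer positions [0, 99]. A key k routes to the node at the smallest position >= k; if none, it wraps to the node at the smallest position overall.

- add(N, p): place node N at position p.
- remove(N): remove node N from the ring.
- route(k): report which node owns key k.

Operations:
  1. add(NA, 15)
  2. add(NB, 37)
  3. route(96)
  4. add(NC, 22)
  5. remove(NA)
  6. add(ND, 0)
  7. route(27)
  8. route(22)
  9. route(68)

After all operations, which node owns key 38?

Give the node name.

Op 1: add NA@15 -> ring=[15:NA]
Op 2: add NB@37 -> ring=[15:NA,37:NB]
Op 3: route key 96: none >= 96, wrap to smallest pos 15 -> NA
Op 4: add NC@22 -> ring=[15:NA,22:NC,37:NB]
Op 5: remove NA -> ring=[22:NC,37:NB]
Op 6: add ND@0 -> ring=[0:ND,22:NC,37:NB]
Op 7: route key 27: smallest pos >= 27 is 37 -> NB
Op 8: route key 22: smallest pos >= 22 is 22 -> NC
Op 9: route key 68: none >= 68, wrap to smallest pos 0 -> ND
Final route key 38: none >= 38, wrap to smallest pos 0 -> ND

Answer: ND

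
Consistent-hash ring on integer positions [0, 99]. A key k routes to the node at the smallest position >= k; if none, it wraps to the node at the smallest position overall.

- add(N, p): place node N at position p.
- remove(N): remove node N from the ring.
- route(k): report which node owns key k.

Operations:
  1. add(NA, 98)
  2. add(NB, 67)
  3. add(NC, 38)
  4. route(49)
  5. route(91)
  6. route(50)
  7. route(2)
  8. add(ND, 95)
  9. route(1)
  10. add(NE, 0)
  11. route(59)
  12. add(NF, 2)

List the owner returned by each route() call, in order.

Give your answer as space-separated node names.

Op 1: add NA@98 -> ring=[98:NA]
Op 2: add NB@67 -> ring=[67:NB,98:NA]
Op 3: add NC@38 -> ring=[38:NC,67:NB,98:NA]
Op 4: route key 49: smallest pos >= 49 is 67 -> NB
Op 5: route key 91: smallest pos >= 91 is 98 -> NA
Op 6: route key 50: smallest pos >= 50 is 67 -> NB
Op 7: route key 2: smallest pos >= 2 is 38 -> NC
Op 8: add ND@95 -> ring=[38:NC,67:NB,95:ND,98:NA]
Op 9: route key 1: smallest pos >= 1 is 38 -> NC
Op 10: add NE@0 -> ring=[0:NE,38:NC,67:NB,95:ND,98:NA]
Op 11: route key 59: smallest pos >= 59 is 67 -> NB
Op 12: add NF@2 -> ring=[0:NE,2:NF,38:NC,67:NB,95:ND,98:NA]

Answer: NB NA NB NC NC NB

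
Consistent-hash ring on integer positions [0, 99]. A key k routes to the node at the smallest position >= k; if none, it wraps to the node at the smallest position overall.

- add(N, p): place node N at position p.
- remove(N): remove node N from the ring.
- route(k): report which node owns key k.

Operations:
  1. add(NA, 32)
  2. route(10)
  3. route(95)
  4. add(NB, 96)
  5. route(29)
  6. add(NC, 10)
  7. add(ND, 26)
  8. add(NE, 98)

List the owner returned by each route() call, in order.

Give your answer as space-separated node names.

Answer: NA NA NA

Derivation:
Op 1: add NA@32 -> ring=[32:NA]
Op 2: route key 10: smallest pos >= 10 is 32 -> NA
Op 3: route key 95: none >= 95, wrap to smallest pos 32 -> NA
Op 4: add NB@96 -> ring=[32:NA,96:NB]
Op 5: route key 29: smallest pos >= 29 is 32 -> NA
Op 6: add NC@10 -> ring=[10:NC,32:NA,96:NB]
Op 7: add ND@26 -> ring=[10:NC,26:ND,32:NA,96:NB]
Op 8: add NE@98 -> ring=[10:NC,26:ND,32:NA,96:NB,98:NE]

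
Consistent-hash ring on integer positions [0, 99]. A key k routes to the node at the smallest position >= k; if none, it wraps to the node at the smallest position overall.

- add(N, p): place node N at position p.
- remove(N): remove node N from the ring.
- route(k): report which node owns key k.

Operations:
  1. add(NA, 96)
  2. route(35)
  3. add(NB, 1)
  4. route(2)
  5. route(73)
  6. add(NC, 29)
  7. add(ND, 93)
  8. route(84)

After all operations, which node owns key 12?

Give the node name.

Op 1: add NA@96 -> ring=[96:NA]
Op 2: route key 35: smallest pos >= 35 is 96 -> NA
Op 3: add NB@1 -> ring=[1:NB,96:NA]
Op 4: route key 2: smallest pos >= 2 is 96 -> NA
Op 5: route key 73: smallest pos >= 73 is 96 -> NA
Op 6: add NC@29 -> ring=[1:NB,29:NC,96:NA]
Op 7: add ND@93 -> ring=[1:NB,29:NC,93:ND,96:NA]
Op 8: route key 84: smallest pos >= 84 is 93 -> ND
Final route key 12: smallest pos >= 12 is 29 -> NC

Answer: NC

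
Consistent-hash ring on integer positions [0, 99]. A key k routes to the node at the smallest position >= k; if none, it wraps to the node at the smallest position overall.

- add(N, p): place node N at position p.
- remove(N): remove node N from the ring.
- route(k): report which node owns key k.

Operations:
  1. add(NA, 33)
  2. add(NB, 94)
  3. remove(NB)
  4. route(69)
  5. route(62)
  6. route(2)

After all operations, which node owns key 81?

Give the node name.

Answer: NA

Derivation:
Op 1: add NA@33 -> ring=[33:NA]
Op 2: add NB@94 -> ring=[33:NA,94:NB]
Op 3: remove NB -> ring=[33:NA]
Op 4: route key 69: none >= 69, wrap to smallest pos 33 -> NA
Op 5: route key 62: none >= 62, wrap to smallest pos 33 -> NA
Op 6: route key 2: smallest pos >= 2 is 33 -> NA
Final route key 81: none >= 81, wrap to smallest pos 33 -> NA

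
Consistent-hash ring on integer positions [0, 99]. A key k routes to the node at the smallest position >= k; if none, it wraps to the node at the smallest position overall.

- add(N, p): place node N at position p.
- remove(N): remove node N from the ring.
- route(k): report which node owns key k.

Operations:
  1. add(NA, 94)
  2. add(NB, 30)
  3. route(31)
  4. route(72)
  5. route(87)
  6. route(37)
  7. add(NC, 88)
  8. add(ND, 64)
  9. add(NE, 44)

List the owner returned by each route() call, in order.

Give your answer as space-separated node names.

Answer: NA NA NA NA

Derivation:
Op 1: add NA@94 -> ring=[94:NA]
Op 2: add NB@30 -> ring=[30:NB,94:NA]
Op 3: route key 31: smallest pos >= 31 is 94 -> NA
Op 4: route key 72: smallest pos >= 72 is 94 -> NA
Op 5: route key 87: smallest pos >= 87 is 94 -> NA
Op 6: route key 37: smallest pos >= 37 is 94 -> NA
Op 7: add NC@88 -> ring=[30:NB,88:NC,94:NA]
Op 8: add ND@64 -> ring=[30:NB,64:ND,88:NC,94:NA]
Op 9: add NE@44 -> ring=[30:NB,44:NE,64:ND,88:NC,94:NA]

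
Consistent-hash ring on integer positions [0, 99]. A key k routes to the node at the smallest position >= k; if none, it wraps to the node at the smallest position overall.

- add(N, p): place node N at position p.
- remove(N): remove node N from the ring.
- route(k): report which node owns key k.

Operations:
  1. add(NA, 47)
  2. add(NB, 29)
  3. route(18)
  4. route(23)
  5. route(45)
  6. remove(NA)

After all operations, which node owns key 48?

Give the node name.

Answer: NB

Derivation:
Op 1: add NA@47 -> ring=[47:NA]
Op 2: add NB@29 -> ring=[29:NB,47:NA]
Op 3: route key 18: smallest pos >= 18 is 29 -> NB
Op 4: route key 23: smallest pos >= 23 is 29 -> NB
Op 5: route key 45: smallest pos >= 45 is 47 -> NA
Op 6: remove NA -> ring=[29:NB]
Final route key 48: none >= 48, wrap to smallest pos 29 -> NB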